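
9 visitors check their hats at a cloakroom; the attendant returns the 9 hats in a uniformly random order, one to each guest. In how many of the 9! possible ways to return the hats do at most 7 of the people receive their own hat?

# with exactly i fixed is C(9,i)·!(9-i); sum over i=0..7:
  i=0: C(9,0)·!9 = 1·133496 = 133496
  i=1: C(9,1)·!8 = 9·14833 = 133497
  i=2: C(9,2)·!7 = 36·1854 = 66744
  i=3: C(9,3)·!6 = 84·265 = 22260
  i=4: C(9,4)·!5 = 126·44 = 5544
  i=5: C(9,5)·!4 = 126·9 = 1134
  i=6: C(9,6)·!3 = 84·2 = 168
  i=7: C(9,7)·!2 = 36·1 = 36
Total = 362879.

362879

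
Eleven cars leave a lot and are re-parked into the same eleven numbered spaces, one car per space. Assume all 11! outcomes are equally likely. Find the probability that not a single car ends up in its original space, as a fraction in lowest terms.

1468457/3991680

Favorable outcomes: !11 = 14684570.
Total outcomes: 11! = 39916800.
Probability = 14684570/39916800 = 1468457/3991680.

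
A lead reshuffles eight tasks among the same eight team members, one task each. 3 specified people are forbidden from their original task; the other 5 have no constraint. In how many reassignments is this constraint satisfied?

Inclusion-exclusion on the 3 forbidden self-matches:
Σ_{j=0}^{3} (-1)^j C(3,j)(8-j)!
= C(3,0)·8! - C(3,1)·7! + C(3,2)·6! - C(3,3)·5!
= 40320 - 15120 + 2160 - 120
= 27240

27240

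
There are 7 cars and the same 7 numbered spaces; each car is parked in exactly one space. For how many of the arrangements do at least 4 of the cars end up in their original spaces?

# with exactly i fixed is C(7,i)·!(7-i); sum over i=4..7:
  i=4: C(7,4)·!3 = 35·2 = 70
  i=5: C(7,5)·!2 = 21·1 = 21
  i=6: C(7,6)·!1 = 7·0 = 0
  i=7: C(7,7)·!0 = 1·1 = 1
Total = 92.

92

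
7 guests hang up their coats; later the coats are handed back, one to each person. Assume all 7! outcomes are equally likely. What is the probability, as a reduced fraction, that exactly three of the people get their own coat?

Favorable outcomes: C(7,3)·!4 = 35·9 = 315.
Total outcomes: 7! = 5040.
Probability = 315/5040 = 1/16.

1/16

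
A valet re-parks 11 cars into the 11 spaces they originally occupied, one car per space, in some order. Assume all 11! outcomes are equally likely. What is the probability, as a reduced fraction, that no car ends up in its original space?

1468457/3991680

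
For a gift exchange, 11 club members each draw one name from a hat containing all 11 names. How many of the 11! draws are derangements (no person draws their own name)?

Recurrence: !11 = 10·(!10 + !9).
!11 = 10·(1334961 + 133496) = 10·1468457 = 14684570

14684570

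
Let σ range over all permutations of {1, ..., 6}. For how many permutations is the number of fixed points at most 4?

719

# with exactly i fixed is C(6,i)·!(6-i); sum over i=0..4:
  i=0: C(6,0)·!6 = 1·265 = 265
  i=1: C(6,1)·!5 = 6·44 = 264
  i=2: C(6,2)·!4 = 15·9 = 135
  i=3: C(6,3)·!3 = 20·2 = 40
  i=4: C(6,4)·!2 = 15·1 = 15
Total = 719.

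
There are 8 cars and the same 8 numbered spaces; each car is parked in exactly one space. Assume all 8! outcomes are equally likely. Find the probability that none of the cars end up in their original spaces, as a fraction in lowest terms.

2119/5760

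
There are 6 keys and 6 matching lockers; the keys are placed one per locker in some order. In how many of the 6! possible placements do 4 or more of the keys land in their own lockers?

Sum C(6,i)·!(6-i) for i = 4..6:
  i=4: C(6,4)·!2 = 15·1 = 15
  i=5: C(6,5)·!1 = 6·0 = 0
  i=6: C(6,6)·!0 = 1·1 = 1
Total = 16.

16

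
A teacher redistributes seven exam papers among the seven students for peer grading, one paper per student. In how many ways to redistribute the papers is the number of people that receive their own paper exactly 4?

Choose which 4 of the 7 are fixed: C(7,4) = 35.
The remaining 3 must be deranged: !3 = 2.
Total: 35 × 2 = 70.

70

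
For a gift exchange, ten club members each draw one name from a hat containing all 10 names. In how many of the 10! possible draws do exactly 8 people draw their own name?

45

Choose which 8 of the 10 are fixed: C(10,8) = 45.
The remaining 2 must be deranged: !2 = 1.
Total: 45 × 1 = 45.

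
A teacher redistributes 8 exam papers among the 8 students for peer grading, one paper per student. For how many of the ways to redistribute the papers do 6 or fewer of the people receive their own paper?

40319

# with exactly i fixed is C(8,i)·!(8-i); sum over i=0..6:
  i=0: C(8,0)·!8 = 1·14833 = 14833
  i=1: C(8,1)·!7 = 8·1854 = 14832
  i=2: C(8,2)·!6 = 28·265 = 7420
  i=3: C(8,3)·!5 = 56·44 = 2464
  i=4: C(8,4)·!4 = 70·9 = 630
  i=5: C(8,5)·!3 = 56·2 = 112
  i=6: C(8,6)·!2 = 28·1 = 28
Total = 40319.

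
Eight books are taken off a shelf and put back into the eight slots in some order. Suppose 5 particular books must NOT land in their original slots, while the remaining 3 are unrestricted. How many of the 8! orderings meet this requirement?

Let A_j be the event that the j-th constrained one is fixed. By inclusion-exclusion over the 5 events:
Σ_{j=0}^{5} (-1)^j C(5,j)(8-j)!
= C(5,0)·8! - C(5,1)·7! + C(5,2)·6! - C(5,3)·5! + C(5,4)·4! - C(5,5)·3!
= 40320 - 25200 + 7200 - 1200 + 120 - 6
= 21234

21234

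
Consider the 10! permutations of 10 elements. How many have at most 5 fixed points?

3626624

# with exactly i fixed is C(10,i)·!(10-i); sum over i=0..5:
  i=0: C(10,0)·!10 = 1·1334961 = 1334961
  i=1: C(10,1)·!9 = 10·133496 = 1334960
  i=2: C(10,2)·!8 = 45·14833 = 667485
  i=3: C(10,3)·!7 = 120·1854 = 222480
  i=4: C(10,4)·!6 = 210·265 = 55650
  i=5: C(10,5)·!5 = 252·44 = 11088
Total = 3626624.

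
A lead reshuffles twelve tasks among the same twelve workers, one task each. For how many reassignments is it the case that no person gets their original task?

176214841

By inclusion-exclusion, !12 = Σ (-1)^k · 12!/k! for k=0..12
= 12! - 12!/1! + 12!/2! - 12!/3! + 12!/4! - 12!/5! + 12!/6! - 12!/7! + 12!/8! - 12!/9! + 12!/10! - 12!/11! + 12!/12!
= 479001600 - 479001600 + 239500800 - 79833600 + 19958400 - 3991680 + 665280 - 95040 + 11880 - 1320 + 132 - 12 + 1
= 176214841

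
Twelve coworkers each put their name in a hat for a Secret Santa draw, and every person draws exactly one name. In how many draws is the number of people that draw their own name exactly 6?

244860

Pick the 6 fixed positions: C(12,6) = 924 ways.
The other 6 form a derangement: !6 = 265.
Total: 924 × 265 = 244860.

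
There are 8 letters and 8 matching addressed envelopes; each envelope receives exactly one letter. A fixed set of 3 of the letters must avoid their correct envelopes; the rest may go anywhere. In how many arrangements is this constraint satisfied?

27240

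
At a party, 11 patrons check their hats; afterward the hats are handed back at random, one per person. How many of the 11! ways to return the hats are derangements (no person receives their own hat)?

The number of derangements of 11 is !11 = Σ_{k=0}^{11} (-1)^k·11!/k!
= 11! - 11!/1! + 11!/2! - 11!/3! + 11!/4! - 11!/5! + 11!/6! - 11!/7! + 11!/8! - 11!/9! + 11!/10! - 11!/11!
= 39916800 - 39916800 + 19958400 - 6652800 + 1663200 - 332640 + 55440 - 7920 + 990 - 110 + 11 - 1
= 14684570

14684570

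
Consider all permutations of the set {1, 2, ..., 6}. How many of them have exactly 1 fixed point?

264

Pick the single fixed position: C(6,1) = 6 ways.
The other 5 form a derangement: !5 = 44.
Total: 6 × 44 = 264.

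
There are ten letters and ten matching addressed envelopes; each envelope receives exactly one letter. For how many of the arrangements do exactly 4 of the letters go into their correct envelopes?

55650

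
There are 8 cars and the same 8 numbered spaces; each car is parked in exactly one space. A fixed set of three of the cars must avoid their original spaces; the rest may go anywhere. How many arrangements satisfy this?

27240

Inclusion-exclusion on the 3 forbidden self-matches:
Σ_{j=0}^{3} (-1)^j C(3,j)(8-j)!
= C(3,0)·8! - C(3,1)·7! + C(3,2)·6! - C(3,3)·5!
= 40320 - 15120 + 2160 - 120
= 27240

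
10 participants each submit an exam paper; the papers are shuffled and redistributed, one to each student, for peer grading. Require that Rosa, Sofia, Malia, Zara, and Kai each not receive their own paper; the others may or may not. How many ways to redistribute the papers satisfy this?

Let A_j be the event that the j-th constrained one is fixed. By inclusion-exclusion over the 5 events:
Σ_{j=0}^{5} (-1)^j C(5,j)(10-j)!
= C(5,0)·10! - C(5,1)·9! + C(5,2)·8! - C(5,3)·7! + C(5,4)·6! - C(5,5)·5!
= 3628800 - 1814400 + 403200 - 50400 + 3600 - 120
= 2170680

2170680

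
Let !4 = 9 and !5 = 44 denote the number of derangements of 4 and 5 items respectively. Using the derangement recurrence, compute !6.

!6 = (6-1)·(!5 + !4) = 5·(44 + 9) = 5·53 = 265.

265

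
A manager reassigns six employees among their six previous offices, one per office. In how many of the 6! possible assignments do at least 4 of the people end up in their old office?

16

# with exactly i fixed is C(6,i)·!(6-i); sum over i=4..6:
  i=4: C(6,4)·!2 = 15·1 = 15
  i=5: C(6,5)·!1 = 6·0 = 0
  i=6: C(6,6)·!0 = 1·1 = 1
Total = 16.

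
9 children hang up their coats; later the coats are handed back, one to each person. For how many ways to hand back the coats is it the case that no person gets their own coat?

133496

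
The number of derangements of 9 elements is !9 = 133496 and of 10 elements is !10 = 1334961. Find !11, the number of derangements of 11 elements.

14684570

!11 = (11-1)·(!10 + !9) = 10·(1334961 + 133496) = 10·1468457 = 14684570.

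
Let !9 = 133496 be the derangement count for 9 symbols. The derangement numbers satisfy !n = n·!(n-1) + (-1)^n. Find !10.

!10 = 10·133496 + 1 = 1334961.

1334961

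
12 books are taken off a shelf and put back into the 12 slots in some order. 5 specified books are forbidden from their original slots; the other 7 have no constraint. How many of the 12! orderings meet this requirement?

312273360

Let A_j be the event that the j-th constrained one is fixed. By inclusion-exclusion over the 5 events:
Σ_{j=0}^{5} (-1)^j C(5,j)(12-j)!
= C(5,0)·12! - C(5,1)·11! + C(5,2)·10! - C(5,3)·9! + C(5,4)·8! - C(5,5)·7!
= 479001600 - 199584000 + 36288000 - 3628800 + 201600 - 5040
= 312273360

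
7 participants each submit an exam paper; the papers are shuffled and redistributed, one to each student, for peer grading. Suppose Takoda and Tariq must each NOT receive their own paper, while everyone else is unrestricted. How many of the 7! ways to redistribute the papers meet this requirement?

Let A_j be the event that the j-th constrained one is fixed. By inclusion-exclusion over the 2 events:
Σ_{j=0}^{2} (-1)^j C(2,j)(7-j)!
= C(2,0)·7! - C(2,1)·6! + C(2,2)·5!
= 5040 - 1440 + 120
= 3720

3720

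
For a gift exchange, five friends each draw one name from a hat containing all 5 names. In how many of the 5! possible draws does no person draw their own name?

44

!5 is the nearest integer to 5!/e.
5! = 120, and 120/e ≈ 44.15, so !5 = 44.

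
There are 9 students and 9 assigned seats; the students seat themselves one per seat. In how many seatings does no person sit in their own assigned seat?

133496

The subfactorial !9 = [9!/e] (nearest integer).
9! = 362880, and 362880/e ≈ 133496.09, so !9 = 133496.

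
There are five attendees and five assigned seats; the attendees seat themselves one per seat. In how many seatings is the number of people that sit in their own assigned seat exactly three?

10

Pick the 3 fixed positions: C(5,3) = 10 ways.
The other 2 form a derangement: !2 = 1.
Total: 10 × 1 = 10.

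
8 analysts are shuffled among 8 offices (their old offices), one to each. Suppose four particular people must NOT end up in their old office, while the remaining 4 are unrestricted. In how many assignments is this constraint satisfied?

24024

Inclusion-exclusion on the 4 forbidden self-matches:
Σ_{j=0}^{4} (-1)^j C(4,j)(8-j)!
= C(4,0)·8! - C(4,1)·7! + C(4,2)·6! - C(4,3)·5! + C(4,4)·4!
= 40320 - 20160 + 4320 - 480 + 24
= 24024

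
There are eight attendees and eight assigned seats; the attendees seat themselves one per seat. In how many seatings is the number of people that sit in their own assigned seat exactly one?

14832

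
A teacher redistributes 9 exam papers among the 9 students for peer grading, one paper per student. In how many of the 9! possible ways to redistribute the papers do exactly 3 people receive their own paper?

Choose which 3 of the 9 are fixed: C(9,3) = 84.
The remaining 6 must be deranged: !6 = 265.
Total: 84 × 265 = 22260.

22260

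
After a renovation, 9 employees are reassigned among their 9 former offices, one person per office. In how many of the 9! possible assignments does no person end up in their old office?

133496

The number of derangements of 9 is !9 = Σ_{k=0}^{9} (-1)^k·9!/k!
= 9! - 9!/1! + 9!/2! - 9!/3! + 9!/4! - 9!/5! + 9!/6! - 9!/7! + 9!/8! - 9!/9!
= 362880 - 362880 + 181440 - 60480 + 15120 - 3024 + 504 - 72 + 9 - 1
= 133496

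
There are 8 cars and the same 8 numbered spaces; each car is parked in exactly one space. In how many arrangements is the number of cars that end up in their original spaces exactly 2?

Choose which 2 of the 8 are fixed: C(8,2) = 28.
The other 6 form a derangement: !6 = 265.
Total: 28 × 265 = 7420.

7420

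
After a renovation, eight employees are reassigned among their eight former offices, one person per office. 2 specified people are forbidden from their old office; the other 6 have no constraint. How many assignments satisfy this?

30960

Inclusion-exclusion on the 2 forbidden self-matches:
Σ_{j=0}^{2} (-1)^j C(2,j)(8-j)!
= C(2,0)·8! - C(2,1)·7! + C(2,2)·6!
= 40320 - 10080 + 720
= 30960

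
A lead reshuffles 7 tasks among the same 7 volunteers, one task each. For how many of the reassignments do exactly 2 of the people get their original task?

Pick the 2 fixed positions: C(7,2) = 21 ways.
The remaining 5 must be deranged: !5 = 44.
Total: 21 × 44 = 924.

924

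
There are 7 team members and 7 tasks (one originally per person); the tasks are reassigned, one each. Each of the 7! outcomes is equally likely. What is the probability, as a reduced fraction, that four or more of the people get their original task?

23/1260

Favorable outcomes: Σ_{i≥4} C(7,i)·!(7-i) = 35·2 + 21·1 + 7·0 + 1·1 = 92.
Total outcomes: 7! = 5040.
Probability = 92/5040 = 23/1260.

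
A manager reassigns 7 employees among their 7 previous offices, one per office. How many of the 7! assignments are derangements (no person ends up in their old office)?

1854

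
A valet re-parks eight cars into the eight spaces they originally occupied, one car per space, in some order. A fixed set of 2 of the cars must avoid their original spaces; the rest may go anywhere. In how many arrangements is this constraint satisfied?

30960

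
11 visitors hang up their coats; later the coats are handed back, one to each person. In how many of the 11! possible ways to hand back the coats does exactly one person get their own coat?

Choose which one of the 11 is fixed: C(11,1) = 11.
The other 10 form a derangement: !10 = 1334961.
Total: 11 × 1334961 = 14684571.

14684571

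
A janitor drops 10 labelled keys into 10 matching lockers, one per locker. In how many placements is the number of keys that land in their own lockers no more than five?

# with exactly i fixed is C(10,i)·!(10-i); sum over i=0..5:
  i=0: C(10,0)·!10 = 1·1334961 = 1334961
  i=1: C(10,1)·!9 = 10·133496 = 1334960
  i=2: C(10,2)·!8 = 45·14833 = 667485
  i=3: C(10,3)·!7 = 120·1854 = 222480
  i=4: C(10,4)·!6 = 210·265 = 55650
  i=5: C(10,5)·!5 = 252·44 = 11088
Total = 3626624.

3626624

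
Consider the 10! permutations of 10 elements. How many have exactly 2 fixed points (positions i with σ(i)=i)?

667485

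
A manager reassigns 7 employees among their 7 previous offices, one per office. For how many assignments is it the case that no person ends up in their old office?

Recurrence: !7 = 7·!6 + (-1)^7.
!7 = 7·265 - 1 = 1854

1854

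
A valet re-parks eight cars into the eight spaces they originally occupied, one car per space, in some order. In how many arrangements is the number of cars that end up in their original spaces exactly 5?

Choose which 5 of the 8 are fixed: C(8,5) = 56.
The other 3 form a derangement: !3 = 2.
Total: 56 × 2 = 112.

112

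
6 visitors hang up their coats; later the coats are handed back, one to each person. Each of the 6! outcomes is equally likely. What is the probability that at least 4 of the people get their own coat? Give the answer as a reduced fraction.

Favorable outcomes: Σ_{i≥4} C(6,i)·!(6-i) = 15·1 + 6·0 + 1·1 = 16.
Total outcomes: 6! = 720.
Probability = 16/720 = 1/45.

1/45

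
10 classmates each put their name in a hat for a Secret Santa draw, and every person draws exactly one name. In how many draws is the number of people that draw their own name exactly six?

Pick the 6 fixed positions: C(10,6) = 210 ways.
The other 4 form a derangement: !4 = 9.
Total: 210 × 9 = 1890.

1890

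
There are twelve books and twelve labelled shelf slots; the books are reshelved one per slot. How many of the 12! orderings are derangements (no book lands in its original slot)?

176214841

Use !n = (n-1)(!(n-1) + !(n-2)).
!12 = 11·(14684570 + 1334961) = 11·16019531 = 176214841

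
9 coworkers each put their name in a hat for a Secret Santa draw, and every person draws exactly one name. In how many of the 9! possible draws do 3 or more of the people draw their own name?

29143

# with exactly i fixed is C(9,i)·!(9-i); sum over i=3..9:
  i=3: C(9,3)·!6 = 84·265 = 22260
  i=4: C(9,4)·!5 = 126·44 = 5544
  i=5: C(9,5)·!4 = 126·9 = 1134
  i=6: C(9,6)·!3 = 84·2 = 168
  i=7: C(9,7)·!2 = 36·1 = 36
  i=8: C(9,8)·!1 = 9·0 = 0
  i=9: C(9,9)·!0 = 1·1 = 1
Total = 29143.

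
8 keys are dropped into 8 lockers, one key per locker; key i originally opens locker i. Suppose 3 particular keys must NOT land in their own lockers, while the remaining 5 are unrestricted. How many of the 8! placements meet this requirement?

27240

Let A_j be the event that the j-th constrained one is fixed. By inclusion-exclusion over the 3 events:
Σ_{j=0}^{3} (-1)^j C(3,j)(8-j)!
= C(3,0)·8! - C(3,1)·7! + C(3,2)·6! - C(3,3)·5!
= 40320 - 15120 + 2160 - 120
= 27240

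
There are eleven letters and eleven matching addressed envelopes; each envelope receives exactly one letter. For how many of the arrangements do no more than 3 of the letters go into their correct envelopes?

39158866

Sum C(11,i)·!(11-i) for i = 0..3:
  i=0: C(11,0)·!11 = 1·14684570 = 14684570
  i=1: C(11,1)·!10 = 11·1334961 = 14684571
  i=2: C(11,2)·!9 = 55·133496 = 7342280
  i=3: C(11,3)·!8 = 165·14833 = 2447445
Total = 39158866.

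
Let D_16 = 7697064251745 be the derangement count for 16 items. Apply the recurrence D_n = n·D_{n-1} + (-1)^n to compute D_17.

D_17 = 17·7697064251745 - 1 = 130850092279664.

130850092279664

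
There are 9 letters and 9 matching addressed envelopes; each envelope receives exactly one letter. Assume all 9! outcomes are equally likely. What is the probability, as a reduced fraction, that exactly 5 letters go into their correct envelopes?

Favorable outcomes: C(9,5)·!4 = 126·9 = 1134.
Total outcomes: 9! = 362880.
Probability = 1134/362880 = 1/320.

1/320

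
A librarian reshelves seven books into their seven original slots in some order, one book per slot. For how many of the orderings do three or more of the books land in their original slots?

# with exactly i fixed is C(7,i)·!(7-i); sum over i=3..7:
  i=3: C(7,3)·!4 = 35·9 = 315
  i=4: C(7,4)·!3 = 35·2 = 70
  i=5: C(7,5)·!2 = 21·1 = 21
  i=6: C(7,6)·!1 = 7·0 = 0
  i=7: C(7,7)·!0 = 1·1 = 1
Total = 407.

407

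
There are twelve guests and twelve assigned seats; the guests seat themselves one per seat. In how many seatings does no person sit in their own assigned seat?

The subfactorial !12 = [12!/e] (nearest integer).
12! = 479001600, and 479001600/e ≈ 176214840.93, so !12 = 176214841.

176214841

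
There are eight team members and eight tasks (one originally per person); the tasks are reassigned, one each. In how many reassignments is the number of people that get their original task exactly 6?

Choose which 6 of the 8 are fixed: C(8,6) = 28.
The other 2 form a derangement: !2 = 1.
Total: 28 × 1 = 28.

28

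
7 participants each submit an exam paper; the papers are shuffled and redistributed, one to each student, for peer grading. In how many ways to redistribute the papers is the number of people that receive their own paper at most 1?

3709

Sum C(7,i)·!(7-i) for i = 0..1:
  i=0: C(7,0)·!7 = 1·1854 = 1854
  i=1: C(7,1)·!6 = 7·265 = 1855
Total = 3709.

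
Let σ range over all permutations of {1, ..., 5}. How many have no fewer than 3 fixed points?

11

# with exactly i fixed is C(5,i)·!(5-i); sum over i=3..5:
  i=3: C(5,3)·!2 = 10·1 = 10
  i=4: C(5,4)·!1 = 5·0 = 0
  i=5: C(5,5)·!0 = 1·1 = 1
Total = 11.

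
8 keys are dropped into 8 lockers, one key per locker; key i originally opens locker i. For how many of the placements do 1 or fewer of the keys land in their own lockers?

# with exactly i fixed is C(8,i)·!(8-i); sum over i=0..1:
  i=0: C(8,0)·!8 = 1·14833 = 14833
  i=1: C(8,1)·!7 = 8·1854 = 14832
Total = 29665.

29665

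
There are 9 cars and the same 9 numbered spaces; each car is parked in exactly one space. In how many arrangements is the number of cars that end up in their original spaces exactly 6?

168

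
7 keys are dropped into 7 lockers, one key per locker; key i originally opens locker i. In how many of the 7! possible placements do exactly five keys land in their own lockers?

Choose which 5 of the 7 are fixed: C(7,5) = 21.
The other 2 form a derangement: !2 = 1.
Total: 21 × 1 = 21.

21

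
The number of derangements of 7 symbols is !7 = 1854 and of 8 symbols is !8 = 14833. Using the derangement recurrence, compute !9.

133496

!9 = (9-1)·(!8 + !7) = 8·(14833 + 1854) = 8·16687 = 133496.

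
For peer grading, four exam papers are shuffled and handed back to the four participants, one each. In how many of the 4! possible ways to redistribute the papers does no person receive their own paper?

9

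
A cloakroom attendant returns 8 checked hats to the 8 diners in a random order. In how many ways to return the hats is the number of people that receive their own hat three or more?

3235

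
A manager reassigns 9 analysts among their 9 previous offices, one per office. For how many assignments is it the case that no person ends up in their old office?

By inclusion-exclusion, !9 = Σ (-1)^k · 9!/k! for k=0..9
= 9! - 9!/1! + 9!/2! - 9!/3! + 9!/4! - 9!/5! + 9!/6! - 9!/7! + 9!/8! - 9!/9!
= 362880 - 362880 + 181440 - 60480 + 15120 - 3024 + 504 - 72 + 9 - 1
= 133496

133496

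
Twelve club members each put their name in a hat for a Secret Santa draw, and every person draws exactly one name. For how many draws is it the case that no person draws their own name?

176214841

The number of derangements of 12 is !12 = Σ_{k=0}^{12} (-1)^k·12!/k!
= 12! - 12!/1! + 12!/2! - 12!/3! + 12!/4! - 12!/5! + 12!/6! - 12!/7! + 12!/8! - 12!/9! + 12!/10! - 12!/11! + 12!/12!
= 479001600 - 479001600 + 239500800 - 79833600 + 19958400 - 3991680 + 665280 - 95040 + 11880 - 1320 + 132 - 12 + 1
= 176214841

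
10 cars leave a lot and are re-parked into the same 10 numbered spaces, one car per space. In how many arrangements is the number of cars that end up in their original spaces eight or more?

46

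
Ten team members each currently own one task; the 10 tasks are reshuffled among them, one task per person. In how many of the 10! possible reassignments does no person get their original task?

!10 is the nearest integer to 10!/e.
10! = 3628800, and 3628800/e ≈ 1334960.92, so !10 = 1334961.

1334961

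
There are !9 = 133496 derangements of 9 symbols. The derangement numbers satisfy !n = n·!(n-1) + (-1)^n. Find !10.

!10 = 10·133496 + 1 = 1334961.

1334961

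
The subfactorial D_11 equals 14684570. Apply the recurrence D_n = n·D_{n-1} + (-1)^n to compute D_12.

176214841

D_12 = 12·14684570 + 1 = 176214841.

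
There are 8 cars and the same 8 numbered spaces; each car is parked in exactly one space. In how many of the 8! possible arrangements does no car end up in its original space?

Use !n = n·!(n-1) + (-1)^n.
!8 = 8·1854 + 1 = 14833

14833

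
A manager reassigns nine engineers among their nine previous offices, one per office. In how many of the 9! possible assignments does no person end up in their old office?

133496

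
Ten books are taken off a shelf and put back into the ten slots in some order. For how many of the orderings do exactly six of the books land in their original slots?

1890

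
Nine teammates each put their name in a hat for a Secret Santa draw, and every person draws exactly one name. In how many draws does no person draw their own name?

133496

!9 is the nearest integer to 9!/e.
9! = 362880, and 362880/e ≈ 133496.09, so !9 = 133496.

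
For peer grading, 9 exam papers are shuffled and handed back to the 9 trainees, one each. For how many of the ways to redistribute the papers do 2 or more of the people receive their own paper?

Sum C(9,i)·!(9-i) for i = 2..9:
  i=2: C(9,2)·!7 = 36·1854 = 66744
  i=3: C(9,3)·!6 = 84·265 = 22260
  i=4: C(9,4)·!5 = 126·44 = 5544
  i=5: C(9,5)·!4 = 126·9 = 1134
  i=6: C(9,6)·!3 = 84·2 = 168
  i=7: C(9,7)·!2 = 36·1 = 36
  i=8: C(9,8)·!1 = 9·0 = 0
  i=9: C(9,9)·!0 = 1·1 = 1
Total = 95887.

95887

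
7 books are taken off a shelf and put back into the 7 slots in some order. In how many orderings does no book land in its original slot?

Use !n = (n-1)(!(n-1) + !(n-2)).
!7 = 6·(265 + 44) = 6·309 = 1854

1854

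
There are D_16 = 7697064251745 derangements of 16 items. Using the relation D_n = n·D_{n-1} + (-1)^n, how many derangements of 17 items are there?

D_17 = 17·7697064251745 - 1 = 130850092279664.

130850092279664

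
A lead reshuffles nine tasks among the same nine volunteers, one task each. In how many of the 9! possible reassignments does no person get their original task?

133496

!9 = 9! · Σ_{k=0}^{9} (-1)^k/k!
= 9! - 9!/1! + 9!/2! - 9!/3! + 9!/4! - 9!/5! + 9!/6! - 9!/7! + 9!/8! - 9!/9!
= 362880 - 362880 + 181440 - 60480 + 15120 - 3024 + 504 - 72 + 9 - 1
= 133496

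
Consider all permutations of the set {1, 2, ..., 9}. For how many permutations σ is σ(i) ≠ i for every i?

133496

Recurrence: !9 = 8·(!8 + !7).
!9 = 8·(14833 + 1854) = 8·16687 = 133496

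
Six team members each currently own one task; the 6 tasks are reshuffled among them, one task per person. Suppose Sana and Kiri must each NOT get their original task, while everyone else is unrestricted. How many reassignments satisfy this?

504

Inclusion-exclusion on the 2 forbidden self-matches:
Σ_{j=0}^{2} (-1)^j C(2,j)(6-j)!
= C(2,0)·6! - C(2,1)·5! + C(2,2)·4!
= 720 - 240 + 24
= 504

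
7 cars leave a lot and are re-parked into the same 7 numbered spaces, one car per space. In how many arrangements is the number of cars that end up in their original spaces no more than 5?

Sum C(7,i)·!(7-i) for i = 0..5:
  i=0: C(7,0)·!7 = 1·1854 = 1854
  i=1: C(7,1)·!6 = 7·265 = 1855
  i=2: C(7,2)·!5 = 21·44 = 924
  i=3: C(7,3)·!4 = 35·9 = 315
  i=4: C(7,4)·!3 = 35·2 = 70
  i=5: C(7,5)·!2 = 21·1 = 21
Total = 5039.

5039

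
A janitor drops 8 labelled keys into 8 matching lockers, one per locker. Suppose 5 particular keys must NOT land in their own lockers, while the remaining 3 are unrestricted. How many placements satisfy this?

21234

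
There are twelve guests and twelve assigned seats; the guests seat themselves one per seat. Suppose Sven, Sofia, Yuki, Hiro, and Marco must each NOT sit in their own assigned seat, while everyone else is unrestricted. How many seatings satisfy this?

Let A_j be the event that the j-th constrained one is fixed. By inclusion-exclusion over the 5 events:
Σ_{j=0}^{5} (-1)^j C(5,j)(12-j)!
= C(5,0)·12! - C(5,1)·11! + C(5,2)·10! - C(5,3)·9! + C(5,4)·8! - C(5,5)·7!
= 479001600 - 199584000 + 36288000 - 3628800 + 201600 - 5040
= 312273360

312273360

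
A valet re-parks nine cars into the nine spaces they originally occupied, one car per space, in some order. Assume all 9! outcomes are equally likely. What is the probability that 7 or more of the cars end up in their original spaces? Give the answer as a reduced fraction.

37/362880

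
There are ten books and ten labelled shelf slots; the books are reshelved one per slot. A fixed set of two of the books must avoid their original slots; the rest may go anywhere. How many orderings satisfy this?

2943360

Inclusion-exclusion on the 2 forbidden self-matches:
Σ_{j=0}^{2} (-1)^j C(2,j)(10-j)!
= C(2,0)·10! - C(2,1)·9! + C(2,2)·8!
= 3628800 - 725760 + 40320
= 2943360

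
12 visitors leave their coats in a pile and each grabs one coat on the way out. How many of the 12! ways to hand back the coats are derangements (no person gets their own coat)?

The number of derangements of 12 is !12 = Σ_{k=0}^{12} (-1)^k·12!/k!
= 12! - 12!/1! + 12!/2! - 12!/3! + 12!/4! - 12!/5! + 12!/6! - 12!/7! + 12!/8! - 12!/9! + 12!/10! - 12!/11! + 12!/12!
= 479001600 - 479001600 + 239500800 - 79833600 + 19958400 - 3991680 + 665280 - 95040 + 11880 - 1320 + 132 - 12 + 1
= 176214841

176214841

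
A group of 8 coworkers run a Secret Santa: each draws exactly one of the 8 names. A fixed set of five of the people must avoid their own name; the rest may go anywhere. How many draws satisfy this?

21234

Inclusion-exclusion on the 5 forbidden self-matches:
Σ_{j=0}^{5} (-1)^j C(5,j)(8-j)!
= C(5,0)·8! - C(5,1)·7! + C(5,2)·6! - C(5,3)·5! + C(5,4)·4! - C(5,5)·3!
= 40320 - 25200 + 7200 - 1200 + 120 - 6
= 21234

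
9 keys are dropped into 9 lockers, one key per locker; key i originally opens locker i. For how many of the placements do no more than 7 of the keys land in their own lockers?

362879

Sum C(9,i)·!(9-i) for i = 0..7:
  i=0: C(9,0)·!9 = 1·133496 = 133496
  i=1: C(9,1)·!8 = 9·14833 = 133497
  i=2: C(9,2)·!7 = 36·1854 = 66744
  i=3: C(9,3)·!6 = 84·265 = 22260
  i=4: C(9,4)·!5 = 126·44 = 5544
  i=5: C(9,5)·!4 = 126·9 = 1134
  i=6: C(9,6)·!3 = 84·2 = 168
  i=7: C(9,7)·!2 = 36·1 = 36
Total = 362879.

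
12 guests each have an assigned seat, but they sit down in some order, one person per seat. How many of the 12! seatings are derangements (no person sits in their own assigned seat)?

Recurrence: !12 = 12·!11 + (-1)^12.
!12 = 12·14684570 + 1 = 176214841

176214841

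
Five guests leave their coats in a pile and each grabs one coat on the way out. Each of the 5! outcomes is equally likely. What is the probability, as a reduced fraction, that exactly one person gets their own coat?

Favorable outcomes: C(5,1)·!4 = 5·9 = 45.
Total outcomes: 5! = 120.
Probability = 45/120 = 3/8.

3/8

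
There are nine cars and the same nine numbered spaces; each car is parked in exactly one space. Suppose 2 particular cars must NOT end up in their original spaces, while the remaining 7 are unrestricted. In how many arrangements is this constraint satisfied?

Inclusion-exclusion on the 2 forbidden self-matches:
Σ_{j=0}^{2} (-1)^j C(2,j)(9-j)!
= C(2,0)·9! - C(2,1)·8! + C(2,2)·7!
= 362880 - 80640 + 5040
= 287280

287280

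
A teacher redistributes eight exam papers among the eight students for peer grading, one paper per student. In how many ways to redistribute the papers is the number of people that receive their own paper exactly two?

7420

Pick the 2 fixed positions: C(8,2) = 28 ways.
The remaining 6 must be deranged: !6 = 265.
Total: 28 × 265 = 7420.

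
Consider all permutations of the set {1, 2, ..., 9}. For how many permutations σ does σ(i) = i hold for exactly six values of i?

Pick the 6 fixed positions: C(9,6) = 84 ways.
The other 3 form a derangement: !3 = 2.
Total: 84 × 2 = 168.

168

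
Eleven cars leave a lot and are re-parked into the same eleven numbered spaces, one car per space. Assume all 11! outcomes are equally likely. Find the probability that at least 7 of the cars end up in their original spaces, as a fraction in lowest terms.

Favorable outcomes: Σ_{i≥7} C(11,i)·!(11-i) = 330·9 + 165·2 + 55·1 + 11·0 + 1·1 = 3356.
Total outcomes: 11! = 39916800.
Probability = 3356/39916800 = 839/9979200.

839/9979200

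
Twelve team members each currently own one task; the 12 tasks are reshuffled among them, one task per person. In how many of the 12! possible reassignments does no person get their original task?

!12 is the nearest integer to 12!/e.
12! = 479001600, and 479001600/e ≈ 176214840.93, so !12 = 176214841.

176214841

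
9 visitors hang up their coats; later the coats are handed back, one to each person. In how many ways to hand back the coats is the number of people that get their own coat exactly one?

133497

Choose which one of the 9 is fixed: C(9,1) = 9.
The remaining 8 must be deranged: !8 = 14833.
Total: 9 × 14833 = 133497.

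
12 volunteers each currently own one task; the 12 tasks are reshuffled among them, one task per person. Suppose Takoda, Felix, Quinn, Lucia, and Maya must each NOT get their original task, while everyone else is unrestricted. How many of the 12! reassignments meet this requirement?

312273360

Inclusion-exclusion on the 5 forbidden self-matches:
Σ_{j=0}^{5} (-1)^j C(5,j)(12-j)!
= C(5,0)·12! - C(5,1)·11! + C(5,2)·10! - C(5,3)·9! + C(5,4)·8! - C(5,5)·7!
= 479001600 - 199584000 + 36288000 - 3628800 + 201600 - 5040
= 312273360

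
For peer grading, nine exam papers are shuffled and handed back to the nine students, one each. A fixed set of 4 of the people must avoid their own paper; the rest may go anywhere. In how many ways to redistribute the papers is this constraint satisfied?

Inclusion-exclusion on the 4 forbidden self-matches:
Σ_{j=0}^{4} (-1)^j C(4,j)(9-j)!
= C(4,0)·9! - C(4,1)·8! + C(4,2)·7! - C(4,3)·6! + C(4,4)·5!
= 362880 - 161280 + 30240 - 2880 + 120
= 229080

229080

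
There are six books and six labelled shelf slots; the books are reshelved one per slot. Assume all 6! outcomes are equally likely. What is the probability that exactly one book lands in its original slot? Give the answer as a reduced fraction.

11/30

Favorable outcomes: C(6,1)·!5 = 6·44 = 264.
Total outcomes: 6! = 720.
Probability = 264/720 = 11/30.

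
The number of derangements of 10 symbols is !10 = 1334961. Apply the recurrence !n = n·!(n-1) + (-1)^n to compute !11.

!11 = 11·1334961 - 1 = 14684570.

14684570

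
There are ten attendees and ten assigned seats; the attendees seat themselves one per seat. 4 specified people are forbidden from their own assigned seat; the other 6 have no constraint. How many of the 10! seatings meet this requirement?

2399760

Let A_j be the event that the j-th constrained one is fixed. By inclusion-exclusion over the 4 events:
Σ_{j=0}^{4} (-1)^j C(4,j)(10-j)!
= C(4,0)·10! - C(4,1)·9! + C(4,2)·8! - C(4,3)·7! + C(4,4)·6!
= 3628800 - 1451520 + 241920 - 20160 + 720
= 2399760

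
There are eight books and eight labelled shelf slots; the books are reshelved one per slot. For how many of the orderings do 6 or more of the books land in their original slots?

29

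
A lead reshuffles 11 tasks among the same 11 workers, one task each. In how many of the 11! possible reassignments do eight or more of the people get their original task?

386

# with exactly i fixed is C(11,i)·!(11-i); sum over i=8..11:
  i=8: C(11,8)·!3 = 165·2 = 330
  i=9: C(11,9)·!2 = 55·1 = 55
  i=10: C(11,10)·!1 = 11·0 = 0
  i=11: C(11,11)·!0 = 1·1 = 1
Total = 386.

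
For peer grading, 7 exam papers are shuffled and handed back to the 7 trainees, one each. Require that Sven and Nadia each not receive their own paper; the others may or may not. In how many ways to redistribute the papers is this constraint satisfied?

Let A_j be the event that the j-th constrained one is fixed. By inclusion-exclusion over the 2 events:
Σ_{j=0}^{2} (-1)^j C(2,j)(7-j)!
= C(2,0)·7! - C(2,1)·6! + C(2,2)·5!
= 5040 - 1440 + 120
= 3720

3720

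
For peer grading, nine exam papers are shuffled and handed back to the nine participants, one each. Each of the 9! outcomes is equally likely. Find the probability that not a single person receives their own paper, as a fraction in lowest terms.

Favorable outcomes: !9 = 133496.
Total outcomes: 9! = 362880.
Probability = 133496/362880 = 16687/45360.

16687/45360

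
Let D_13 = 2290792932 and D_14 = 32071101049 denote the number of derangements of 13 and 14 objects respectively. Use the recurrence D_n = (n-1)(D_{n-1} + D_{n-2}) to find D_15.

481066515734

D_15 = (15-1)·(D_14 + D_13) = 14·(32071101049 + 2290792932) = 14·34361893981 = 481066515734.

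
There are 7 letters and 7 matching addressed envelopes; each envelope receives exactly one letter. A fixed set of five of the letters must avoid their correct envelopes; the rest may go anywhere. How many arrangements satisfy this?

2428

Let A_j be the event that the j-th constrained one is fixed. By inclusion-exclusion over the 5 events:
Σ_{j=0}^{5} (-1)^j C(5,j)(7-j)!
= C(5,0)·7! - C(5,1)·6! + C(5,2)·5! - C(5,3)·4! + C(5,4)·3! - C(5,5)·2!
= 5040 - 3600 + 1200 - 240 + 30 - 2
= 2428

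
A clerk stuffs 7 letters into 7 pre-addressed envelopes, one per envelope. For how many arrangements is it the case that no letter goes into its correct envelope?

1854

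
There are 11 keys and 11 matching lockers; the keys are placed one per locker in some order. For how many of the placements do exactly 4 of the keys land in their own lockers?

611820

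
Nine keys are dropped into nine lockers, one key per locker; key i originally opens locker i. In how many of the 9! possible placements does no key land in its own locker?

133496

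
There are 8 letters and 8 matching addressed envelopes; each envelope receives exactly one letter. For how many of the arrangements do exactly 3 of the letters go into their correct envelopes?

2464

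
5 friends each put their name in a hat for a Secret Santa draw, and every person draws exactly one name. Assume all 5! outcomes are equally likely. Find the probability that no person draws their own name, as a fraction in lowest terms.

Favorable outcomes: !5 = 44.
Total outcomes: 5! = 120.
Probability = 44/120 = 11/30.

11/30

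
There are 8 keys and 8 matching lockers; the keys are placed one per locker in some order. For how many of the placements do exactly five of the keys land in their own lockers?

Pick the 5 fixed positions: C(8,5) = 56 ways.
The other 3 form a derangement: !3 = 2.
Total: 56 × 2 = 112.

112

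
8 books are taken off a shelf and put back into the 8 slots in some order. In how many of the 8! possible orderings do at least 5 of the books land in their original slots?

141

Sum C(8,i)·!(8-i) for i = 5..8:
  i=5: C(8,5)·!3 = 56·2 = 112
  i=6: C(8,6)·!2 = 28·1 = 28
  i=7: C(8,7)·!1 = 8·0 = 0
  i=8: C(8,8)·!0 = 1·1 = 1
Total = 141.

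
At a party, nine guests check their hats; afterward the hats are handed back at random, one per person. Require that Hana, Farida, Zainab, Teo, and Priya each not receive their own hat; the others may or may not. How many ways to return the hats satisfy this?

Inclusion-exclusion on the 5 forbidden self-matches:
Σ_{j=0}^{5} (-1)^j C(5,j)(9-j)!
= C(5,0)·9! - C(5,1)·8! + C(5,2)·7! - C(5,3)·6! + C(5,4)·5! - C(5,5)·4!
= 362880 - 201600 + 50400 - 7200 + 600 - 24
= 205056

205056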